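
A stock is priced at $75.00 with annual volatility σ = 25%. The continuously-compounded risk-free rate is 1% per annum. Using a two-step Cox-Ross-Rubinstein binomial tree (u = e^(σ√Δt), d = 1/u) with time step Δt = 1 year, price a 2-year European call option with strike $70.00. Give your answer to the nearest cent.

$13.45

CRR parameters: u = e^(σ√Δt) = e^(0.25·√1) = 1.2840, d = 1/u = 0.7788
Per-period rate: rΔt = 0.01·1 = 0.01, so R = e^0.01 = 1.0101
Risk-neutral probability p = (e^0.01 − 0.7788)/(1.2840 − 0.7788) = 0.2312/0.5052 = 0.4577
Terminal stock prices: S_uu = 123.7, S_ud = 75, S_dd = 45.49
Terminal payoffs (S − K): max(53.65, 0) = 53.65, max(5, 0) = 5, max(-24.51, 0) = 0
Node u (S = 96.3): V_u = e^(−0.01)·[0.4577·53.6541 + 0.5423·5.0000] = 26.9984
Node d (S = 58.41): V_d = e^(−0.01)·[0.4577·5.0000 + 0.5423·0.0000] = 2.2658
Node 0 (S = 75): V_0 = e^(−0.01)·[0.4577·26.9984 + 0.5423·2.2658] = 13.4511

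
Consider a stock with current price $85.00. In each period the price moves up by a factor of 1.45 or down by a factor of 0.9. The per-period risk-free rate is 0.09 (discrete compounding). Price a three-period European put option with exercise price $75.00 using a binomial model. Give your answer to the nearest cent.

$2.82

Risk-neutral probability p = (1 + 0.09 − 0.9)/(1.45 − 0.9) = 0.1900/0.5500 = 0.3455
Terminal stock prices: S_uuu = 259.1, S_uud = 160.8, S_udd = 99.83, S_ddd = 61.97
Terminal payoffs (K − S): max(-184.1, 0) = 0, max(-85.84, 0) = 0, max(-24.83, 0) = 0, max(13.03, 0) = 13.03
Node uu (S = 178.7): V_uu = 1/1.09·[0.3455·0.0000 + 0.6545·0.0000] = 0.0000
Node ud (S = 110.9): V_ud = 1/1.09·[0.3455·0.0000 + 0.6545·0.0000] = 0.0000
Node dd (S = 68.85): V_dd = 1/1.09·[0.3455·0.0000 + 0.6545·13.0350] = 7.8275
Node u (S = 123.2): V_u = 1/1.09·[0.3455·0.0000 + 0.6545·0.0000] = 0.0000
Node d (S = 76.5): V_d = 1/1.09·[0.3455·0.0000 + 0.6545·7.8275] = 4.7004
Node 0 (S = 85): V_0 = 1/1.09·[0.3455·0.0000 + 0.6545·4.7004] = 2.8226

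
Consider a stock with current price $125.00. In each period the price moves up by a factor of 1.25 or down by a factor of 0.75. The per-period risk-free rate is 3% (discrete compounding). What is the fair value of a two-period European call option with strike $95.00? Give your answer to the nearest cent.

Risk-neutral probability p = (1 + 0.03 − 0.75)/(1.25 − 0.75) = 0.2800/0.5000 = 0.5600
Terminal stock prices: S_uu = 195.3, S_ud = 117.2, S_dd = 70.31
Terminal payoffs (S − K): max(100.3, 0) = 100.3, max(22.19, 0) = 22.19, max(-24.69, 0) = 0
Node u (S = 156.2): V_u = 1/1.03·[0.5600·100.3125 + 0.4400·22.1875] = 64.0170
Node d (S = 93.75): V_d = 1/1.03·[0.5600·22.1875 + 0.4400·0.0000] = 12.0631
Node 0 (S = 125): V_0 = 1/1.03·[0.5600·64.0170 + 0.4400·12.0631] = 39.9585

$39.96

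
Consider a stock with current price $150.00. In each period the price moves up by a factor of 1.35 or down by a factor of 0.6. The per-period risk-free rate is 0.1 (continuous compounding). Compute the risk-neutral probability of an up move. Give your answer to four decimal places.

Risk-neutral probability p = (e^0.1 − 0.6)/(1.35 − 0.6) = 0.5052/0.7500 = 0.6736

p = 0.6736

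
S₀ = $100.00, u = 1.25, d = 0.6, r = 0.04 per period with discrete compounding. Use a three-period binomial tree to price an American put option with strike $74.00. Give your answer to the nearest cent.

$7.31

Risk-neutral probability p = (1 + 0.04 − 0.6)/(1.25 − 0.6) = 0.4400/0.6500 = 0.6769
Terminal stock prices: S_uuu = 195.3, S_uud = 93.75, S_udd = 45, S_ddd = 21.6
Terminal payoffs (K − S): max(-121.3, 0) = 0, max(-19.75, 0) = 0, max(29, 0) = 29, max(52.4, 0) = 52.4
Node uu (S = 156.2): continuation = 1/1.04·[0.6769·0.0000 + 0.3231·0.0000] = 0.0000; exercise value = 0.0000 ≤ continuation, so V_uu = 0.0000
Node ud (S = 75): continuation = 1/1.04·[0.6769·0.0000 + 0.3231·29.0000] = 9.0089; exercise value = 0.0000 ≤ continuation, so V_ud = 9.0089
Node dd (S = 36): continuation = 1/1.04·[0.6769·29.0000 + 0.3231·52.4000] = 35.1538; exercise value = 38.0000 > continuation, so V_dd = 38.0000 (exercise)
Node u (S = 125): continuation = 1/1.04·[0.6769·0.0000 + 0.3231·9.0089] = 2.7986; exercise value = 0.0000 ≤ continuation, so V_u = 2.7986
Node d (S = 60): continuation = 1/1.04·[0.6769·9.0089 + 0.3231·38.0000] = 17.6685; exercise value = 14.0000 ≤ continuation, so V_d = 17.6685
Node 0 (S = 100): continuation = 1/1.04·[0.6769·2.7986 + 0.3231·17.6685] = 7.3103; exercise value = 0.0000 ≤ continuation, so V_0 = 7.3103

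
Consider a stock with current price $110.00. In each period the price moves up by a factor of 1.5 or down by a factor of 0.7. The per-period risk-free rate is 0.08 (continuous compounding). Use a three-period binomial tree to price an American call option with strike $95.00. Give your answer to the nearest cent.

$45.98

Risk-neutral probability p = (e^0.08 − 0.7)/(1.5 − 0.7) = 0.3833/0.8000 = 0.4791
Terminal stock prices: S_uuu = 371.2, S_uud = 173.2, S_udd = 80.85, S_ddd = 37.73
Terminal payoffs (S − K): max(276.2, 0) = 276.2, max(78.25, 0) = 78.25, max(-14.15, 0) = 0, max(-57.27, 0) = 0
Node uu (S = 247.5): continuation = e^(−0.08)·[0.4791·276.2500 + 0.5209·78.2500] = 159.8039; exercise value = 152.5000 ≤ continuation, so V_uu = 159.8039
Node ud (S = 115.5): continuation = e^(−0.08)·[0.4791·78.2500 + 0.5209·0.0000] = 34.6079; exercise value = 20.5000 ≤ continuation, so V_ud = 34.6079
Node dd (S = 53.9): continuation = e^(−0.08)·[0.4791·0.0000 + 0.5209·0.0000] = 0.0000; exercise value = 0.0000 ≤ continuation, so V_dd = 0.0000
Node u (S = 165): continuation = e^(−0.08)·[0.4791·159.8039 + 0.5209·34.6079] = 87.3180; exercise value = 70.0000 ≤ continuation, so V_u = 87.3180
Node d (S = 77): continuation = e^(−0.08)·[0.4791·34.6079 + 0.5209·0.0000] = 15.3061; exercise value = 0.0000 ≤ continuation, so V_d = 15.3061
Node 0 (S = 110): continuation = e^(−0.08)·[0.4791·87.3180 + 0.5209·15.3061] = 45.9782; exercise value = 15.0000 ≤ continuation, so V_0 = 45.9782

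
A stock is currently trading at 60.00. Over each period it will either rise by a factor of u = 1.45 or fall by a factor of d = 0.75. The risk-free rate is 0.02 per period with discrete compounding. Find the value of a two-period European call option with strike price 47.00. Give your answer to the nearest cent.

Risk-neutral probability p = (1 + 0.02 − 0.75)/(1.45 − 0.75) = 0.2700/0.7000 = 0.3857
Terminal stock prices: S_uu = 126.2, S_ud = 65.25, S_dd = 33.75
Terminal payoffs (S − K): max(79.15, 0) = 79.15, max(18.25, 0) = 18.25, max(-13.25, 0) = 0
Node u (S = 87): V_u = 1/1.02·[0.3857·79.1500 + 0.6143·18.2500] = 40.9216
Node d (S = 45): V_d = 1/1.02·[0.3857·18.2500 + 0.6143·0.0000] = 6.9013
Node 0 (S = 60): V_0 = 1/1.02·[0.3857·40.9216 + 0.6143·6.9013] = 19.6308

19.63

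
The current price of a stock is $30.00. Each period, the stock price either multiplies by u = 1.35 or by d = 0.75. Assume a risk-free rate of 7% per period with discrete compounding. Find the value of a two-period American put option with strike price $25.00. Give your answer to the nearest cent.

$1.55

Risk-neutral probability p = (1 + 0.07 − 0.75)/(1.35 − 0.75) = 0.3200/0.6000 = 0.5333
Terminal stock prices: S_uu = 54.68, S_ud = 30.38, S_dd = 16.88
Terminal payoffs (K − S): max(-29.68, 0) = 0, max(-5.375, 0) = 0, max(8.125, 0) = 8.125
Node u (S = 40.5): continuation = 1/1.07·[0.5333·0.0000 + 0.4667·0.0000] = 0.0000; exercise value = 0.0000 ≤ continuation, so V_u = 0.0000
Node d (S = 22.5): continuation = 1/1.07·[0.5333·0.0000 + 0.4667·8.1250] = 3.5436; exercise value = 2.5000 ≤ continuation, so V_d = 3.5436
Node 0 (S = 30): continuation = 1/1.07·[0.5333·0.0000 + 0.4667·3.5436] = 1.5455; exercise value = 0.0000 ≤ continuation, so V_0 = 1.5455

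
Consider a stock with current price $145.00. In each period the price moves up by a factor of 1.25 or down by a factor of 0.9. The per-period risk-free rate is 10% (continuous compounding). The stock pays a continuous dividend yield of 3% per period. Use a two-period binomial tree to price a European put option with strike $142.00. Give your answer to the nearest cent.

Per-period risk-free factor R = e^0.1 = 1.1052; dividend-adjusted growth = e^(0.1−0.03) = 1.0725.
Risk-neutral probability p = (1.0725 − 0.9)/(1.25 − 0.9) = 0.1725/0.3500 = 0.4929
Terminal stock prices: S_uu = 226.6, S_ud = 163.1, S_dd = 117.5
Terminal payoffs (K − S): max(-84.56, 0) = 0, max(-21.12, 0) = 0, max(24.55, 0) = 24.55
Node u (S = 181.2): V_u = e^(−0.1)·[0.4929·0.0000 + 0.5071·0.0000] = 0.0000
Node d (S = 130.5): V_d = e^(−0.1)·[0.4929·0.0000 + 0.5071·24.5500] = 11.2650
Node 0 (S = 145): V_0 = e^(−0.1)·[0.4929·0.0000 + 0.5071·11.2650] = 5.1691

$5.17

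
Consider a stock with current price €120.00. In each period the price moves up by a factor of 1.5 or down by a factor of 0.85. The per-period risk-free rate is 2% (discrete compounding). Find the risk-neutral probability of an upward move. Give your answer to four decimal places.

p = 0.2615

Risk-neutral probability p = (1 + 0.02 − 0.85)/(1.5 − 0.85) = 0.1700/0.6500 = 0.2615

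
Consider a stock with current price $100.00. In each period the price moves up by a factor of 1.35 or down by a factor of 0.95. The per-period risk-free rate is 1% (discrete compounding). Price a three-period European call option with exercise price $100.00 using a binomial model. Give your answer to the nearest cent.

Risk-neutral probability p = (1 + 0.01 − 0.95)/(1.35 − 0.95) = 0.0600/0.4000 = 0.1500
Terminal stock prices: S_uuu = 246, S_uud = 173.1, S_udd = 121.8, S_ddd = 85.74
Terminal payoffs (S − K): max(146, 0) = 146, max(73.14, 0) = 73.14, max(21.84, 0) = 21.84, max(-14.26, 0) = 0
Node uu (S = 182.3): V_uu = 1/1.01·[0.1500·146.0375 + 0.8500·73.1375] = 83.2401
Node ud (S = 128.2): V_ud = 1/1.01·[0.1500·73.1375 + 0.8500·21.8375] = 29.2401
Node dd (S = 90.25): V_dd = 1/1.01·[0.1500·21.8375 + 0.8500·0.0000] = 3.2432
Node u (S = 135): V_u = 1/1.01·[0.1500·83.2401 + 0.8500·29.2401] = 36.9704
Node d (S = 95): V_d = 1/1.01·[0.1500·29.2401 + 0.8500·3.2432] = 7.0720
Node 0 (S = 100): V_0 = 1/1.01·[0.1500·36.9704 + 0.8500·7.0720] = 11.4423

$11.44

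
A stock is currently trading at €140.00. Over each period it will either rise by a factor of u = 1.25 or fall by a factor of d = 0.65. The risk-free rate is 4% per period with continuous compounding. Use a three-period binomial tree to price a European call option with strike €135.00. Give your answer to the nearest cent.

€36.76

Risk-neutral probability p = (e^0.04 − 0.65)/(1.25 − 0.65) = 0.3908/0.6000 = 0.6514
Terminal stock prices: S_uuu = 273.4, S_uud = 142.2, S_udd = 73.94, S_ddd = 38.45
Terminal payoffs (S − K): max(138.4, 0) = 138.4, max(7.188, 0) = 7.188, max(-61.06, 0) = 0, max(-96.55, 0) = 0
Node uu (S = 218.8): V_uu = e^(−0.04)·[0.6514·138.4375 + 0.3486·7.1875] = 89.0434
Node ud (S = 113.8): V_ud = e^(−0.04)·[0.6514·7.1875 + 0.3486·0.0000] = 4.4980
Node dd (S = 59.15): V_dd = e^(−0.04)·[0.6514·0.0000 + 0.3486·0.0000] = 0.0000
Node u (S = 175): V_u = e^(−0.04)·[0.6514·89.0434 + 0.3486·4.4980] = 57.2311
Node d (S = 91): V_d = e^(−0.04)·[0.6514·4.4980 + 0.3486·0.0000] = 2.8149
Node 0 (S = 140): V_0 = e^(−0.04)·[0.6514·57.2311 + 0.3486·2.8149] = 36.7588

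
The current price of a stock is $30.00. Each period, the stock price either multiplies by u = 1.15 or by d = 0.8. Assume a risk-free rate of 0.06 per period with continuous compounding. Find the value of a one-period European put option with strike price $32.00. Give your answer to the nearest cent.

Risk-neutral probability p = (e^0.06 − 0.8)/(1.15 − 0.8) = 0.2618/0.3500 = 0.7481
Terminal stock prices: S_u = 34.5, S_d = 24
Terminal payoffs (K − S): max(-2.5, 0) = 0, max(8, 0) = 8
Node 0 (S = 30): V_0 = e^(−0.06)·[0.7481·0.0000 + 0.2519·8.0000] = 1.8978

$1.90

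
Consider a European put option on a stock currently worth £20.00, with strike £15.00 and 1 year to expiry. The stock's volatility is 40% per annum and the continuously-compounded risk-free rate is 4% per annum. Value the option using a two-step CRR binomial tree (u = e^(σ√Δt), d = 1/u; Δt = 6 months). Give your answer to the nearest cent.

£1.00

CRR parameters: u = e^(σ√Δt) = e^(0.4·√0.5) = 1.3269, d = 1/u = 0.7536
Per-period rate: rΔt = 0.04·0.5 = 0.02, so R = e^0.02 = 1.0202
Risk-neutral probability p = (e^0.02 − 0.7536)/(1.3269 − 0.7536) = 0.2666/0.5733 = 0.4650
Terminal stock prices: S_uu = 35.21, S_ud = 20, S_dd = 11.36
Terminal payoffs (K − S): max(-20.21, 0) = 0, max(-5, 0) = 0, max(3.641, 0) = 3.641
Node u (S = 26.54): V_u = e^(−0.02)·[0.4650·0.0000 + 0.5350·0.0000] = 0.0000
Node d (S = 15.07): V_d = e^(−0.02)·[0.4650·0.0000 + 0.5350·3.6406] = 1.9092
Node 0 (S = 20): V_0 = e^(−0.02)·[0.4650·0.0000 + 0.5350·1.9092] = 1.0012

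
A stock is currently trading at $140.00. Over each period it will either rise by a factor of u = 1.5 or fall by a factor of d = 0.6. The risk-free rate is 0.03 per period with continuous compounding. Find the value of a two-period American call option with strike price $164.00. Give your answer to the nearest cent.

Risk-neutral probability p = (e^0.03 − 0.6)/(1.5 − 0.6) = 0.4305/0.9000 = 0.4783
Terminal stock prices: S_uu = 315, S_ud = 126, S_dd = 50.4
Terminal payoffs (S − K): max(151, 0) = 151, max(-38, 0) = 0, max(-113.6, 0) = 0
Node u (S = 210): continuation = e^(−0.03)·[0.4783·151.0000 + 0.5217·0.0000] = 70.0863; exercise value = 46.0000 ≤ continuation, so V_u = 70.0863
Node d (S = 84): continuation = e^(−0.03)·[0.4783·0.0000 + 0.5217·0.0000] = 0.0000; exercise value = 0.0000 ≤ continuation, so V_d = 0.0000
Node 0 (S = 140): continuation = e^(−0.03)·[0.4783·70.0863 + 0.5217·0.0000] = 32.5304; exercise value = 0.0000 ≤ continuation, so V_0 = 32.5304

$32.53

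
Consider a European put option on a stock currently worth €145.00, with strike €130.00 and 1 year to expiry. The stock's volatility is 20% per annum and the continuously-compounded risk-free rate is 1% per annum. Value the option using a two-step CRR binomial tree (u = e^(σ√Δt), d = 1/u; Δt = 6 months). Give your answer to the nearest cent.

€5.50

CRR parameters: u = e^(σ√Δt) = e^(0.2·√0.5) = 1.1519, d = 1/u = 0.8681
Per-period rate: rΔt = 0.01·0.5 = 0.005, so R = e^0.005 = 1.0050
Risk-neutral probability p = (e^0.005 − 0.8681)/(1.1519 − 0.8681) = 0.1369/0.2838 = 0.4824
Terminal stock prices: S_uu = 192.4, S_ud = 145, S_dd = 109.3
Terminal payoffs (K − S): max(-62.4, 0) = 0, max(-15, 0) = 0, max(20.72, 0) = 20.72
Node u (S = 167): V_u = e^(−0.005)·[0.4824·0.0000 + 0.5176·0.0000] = 0.0000
Node d (S = 125.9): V_d = e^(−0.005)·[0.4824·0.0000 + 0.5176·20.7224] = 10.6731
Node 0 (S = 145): V_0 = e^(−0.005)·[0.4824·0.0000 + 0.5176·10.6731] = 5.4972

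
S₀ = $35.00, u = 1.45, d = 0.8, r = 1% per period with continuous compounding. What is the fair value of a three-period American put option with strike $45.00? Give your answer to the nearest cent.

$13.75

Risk-neutral probability p = (e^0.01 − 0.8)/(1.45 − 0.8) = 0.2101/0.6500 = 0.3232
Terminal stock prices: S_uuu = 106.7, S_uud = 58.87, S_udd = 32.48, S_ddd = 17.92
Terminal payoffs (K − S): max(-61.7, 0) = 0, max(-13.87, 0) = 0, max(12.52, 0) = 12.52, max(27.08, 0) = 27.08
Node uu (S = 73.59): continuation = e^(−0.01)·[0.3232·0.0000 + 0.6768·0.0000] = 0.0000; exercise value = 0.0000 ≤ continuation, so V_uu = 0.0000
Node ud (S = 40.6): continuation = e^(−0.01)·[0.3232·0.0000 + 0.6768·12.5200] = 8.3898; exercise value = 4.4000 ≤ continuation, so V_ud = 8.3898
Node dd (S = 22.4): continuation = e^(−0.01)·[0.3232·12.5200 + 0.6768·27.0800] = 22.1522; exercise value = 22.6000 > continuation, so V_dd = 22.6000 (exercise)
Node u (S = 50.75): continuation = e^(−0.01)·[0.3232·0.0000 + 0.6768·8.3898] = 5.6221; exercise value = 0.0000 ≤ continuation, so V_u = 5.6221
Node d (S = 28): continuation = e^(−0.01)·[0.3232·8.3898 + 0.6768·22.6000] = 17.8287; exercise value = 17.0000 ≤ continuation, so V_d = 17.8287
Node 0 (S = 35): continuation = e^(−0.01)·[0.3232·5.6221 + 0.6768·17.8287] = 13.7460; exercise value = 10.0000 ≤ continuation, so V_0 = 13.7460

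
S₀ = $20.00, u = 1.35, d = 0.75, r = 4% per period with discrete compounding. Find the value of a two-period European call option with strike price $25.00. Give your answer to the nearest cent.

Risk-neutral probability p = (1 + 0.04 − 0.75)/(1.35 − 0.75) = 0.2900/0.6000 = 0.4833
Terminal stock prices: S_uu = 36.45, S_ud = 20.25, S_dd = 11.25
Terminal payoffs (S − K): max(11.45, 0) = 11.45, max(-4.75, 0) = 0, max(-13.75, 0) = 0
Node u (S = 27): V_u = 1/1.04·[0.4833·11.4500 + 0.5167·0.0000] = 5.3213
Node d (S = 15): V_d = 1/1.04·[0.4833·0.0000 + 0.5167·0.0000] = 0.0000
Node 0 (S = 20): V_0 = 1/1.04·[0.4833·5.3213 + 0.5167·0.0000] = 2.4730

$2.47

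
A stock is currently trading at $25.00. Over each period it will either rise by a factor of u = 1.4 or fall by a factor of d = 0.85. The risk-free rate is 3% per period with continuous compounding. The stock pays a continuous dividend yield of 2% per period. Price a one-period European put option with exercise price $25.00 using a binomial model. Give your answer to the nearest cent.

Per-period risk-free factor R = e^0.03 = 1.0305; dividend-adjusted growth = e^(0.03−0.02) = 1.0101.
Risk-neutral probability p = (1.0101 − 0.85)/(1.4 − 0.85) = 0.1601/0.5500 = 0.2910
Terminal stock prices: S_u = 35, S_d = 21.25
Terminal payoffs (K − S): max(-10, 0) = 0, max(3.75, 0) = 3.75
Node 0 (S = 25): V_0 = e^(−0.03)·[0.2910·0.0000 + 0.7090·3.7500] = 2.5802

$2.58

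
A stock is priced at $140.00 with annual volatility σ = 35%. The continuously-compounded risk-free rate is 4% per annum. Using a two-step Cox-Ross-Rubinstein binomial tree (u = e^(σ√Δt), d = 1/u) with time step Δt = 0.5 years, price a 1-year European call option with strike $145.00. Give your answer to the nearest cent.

CRR parameters: u = e^(σ√Δt) = e^(0.35·√0.5) = 1.2808, d = 1/u = 0.7808
Per-period rate: rΔt = 0.04·0.5 = 0.02, so R = e^0.02 = 1.0202
Risk-neutral probability p = (e^0.02 − 0.7808)/(1.2808 − 0.7808) = 0.2394/0.5000 = 0.4788
Terminal stock prices: S_uu = 229.7, S_ud = 140, S_dd = 85.34
Terminal payoffs (S − K): max(84.66, 0) = 84.66, max(-5, 0) = 0, max(-59.66, 0) = 0
Node u (S = 179.3): V_u = e^(−0.02)·[0.4788·84.6640 + 0.5212·0.0000] = 39.7378
Node d (S = 109.3): V_d = e^(−0.02)·[0.4788·0.0000 + 0.5212·0.0000] = 0.0000
Node 0 (S = 140): V_0 = e^(−0.02)·[0.4788·39.7378 + 0.5212·0.0000] = 18.6513

$18.65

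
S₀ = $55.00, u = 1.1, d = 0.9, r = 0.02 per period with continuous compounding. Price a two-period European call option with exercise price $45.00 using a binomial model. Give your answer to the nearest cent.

Risk-neutral probability p = (e^0.02 − 0.9)/(1.1 − 0.9) = 0.1202/0.2000 = 0.6010
Terminal stock prices: S_uu = 66.55, S_ud = 54.45, S_dd = 44.55
Terminal payoffs (S − K): max(21.55, 0) = 21.55, max(9.45, 0) = 9.45, max(-0.45, 0) = 0
Node u (S = 60.5): V_u = e^(−0.02)·[0.6010·21.5500 + 0.3990·9.4500] = 16.3911
Node d (S = 49.5): V_d = e^(−0.02)·[0.6010·9.4500 + 0.3990·0.0000] = 5.5671
Node 0 (S = 55): V_0 = e^(−0.02)·[0.6010·16.3911 + 0.3990·5.5671] = 11.8333

$11.83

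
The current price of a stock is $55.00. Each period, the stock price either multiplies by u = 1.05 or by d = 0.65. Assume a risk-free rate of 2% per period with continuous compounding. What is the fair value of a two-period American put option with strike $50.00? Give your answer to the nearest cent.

Risk-neutral probability p = (e^0.02 − 0.65)/(1.05 − 0.65) = 0.3702/0.4000 = 0.9255
Terminal stock prices: S_uu = 60.64, S_ud = 37.54, S_dd = 23.24
Terminal payoffs (K − S): max(-10.64, 0) = 0, max(12.46, 0) = 12.46, max(26.76, 0) = 26.76
Node u (S = 57.75): continuation = e^(−0.02)·[0.9255·0.0000 + 0.0745·12.4625] = 0.9100; exercise value = 0.0000 ≤ continuation, so V_u = 0.9100
Node d (S = 35.75): continuation = e^(−0.02)·[0.9255·12.4625 + 0.0745·26.7625] = 13.2599; exercise value = 14.2500 > continuation, so V_d = 14.2500 (exercise)
Node 0 (S = 55): continuation = e^(−0.02)·[0.9255·0.9100 + 0.0745·14.2500] = 1.8661; exercise value = 0.0000 ≤ continuation, so V_0 = 1.8661

$1.87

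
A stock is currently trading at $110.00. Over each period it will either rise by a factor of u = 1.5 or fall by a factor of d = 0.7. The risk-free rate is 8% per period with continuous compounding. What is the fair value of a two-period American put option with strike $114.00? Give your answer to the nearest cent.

Risk-neutral probability p = (e^0.08 − 0.7)/(1.5 − 0.7) = 0.3833/0.8000 = 0.4791
Terminal stock prices: S_uu = 247.5, S_ud = 115.5, S_dd = 53.9
Terminal payoffs (K − S): max(-133.5, 0) = 0, max(-1.5, 0) = 0, max(60.1, 0) = 60.1
Node u (S = 165): continuation = e^(−0.08)·[0.4791·0.0000 + 0.5209·0.0000] = 0.0000; exercise value = 0.0000 ≤ continuation, so V_u = 0.0000
Node d (S = 77): continuation = e^(−0.08)·[0.4791·0.0000 + 0.5209·60.1000] = 28.8987; exercise value = 37.0000 > continuation, so V_d = 37.0000 (exercise)
Node 0 (S = 110): continuation = e^(−0.08)·[0.4791·0.0000 + 0.5209·37.0000] = 17.7912; exercise value = 4.0000 ≤ continuation, so V_0 = 17.7912

$17.79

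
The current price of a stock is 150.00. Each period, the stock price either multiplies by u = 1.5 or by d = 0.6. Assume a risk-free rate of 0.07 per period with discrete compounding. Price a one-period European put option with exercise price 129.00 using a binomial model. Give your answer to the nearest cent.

17.41

Risk-neutral probability p = (1 + 0.07 − 0.6)/(1.5 − 0.6) = 0.4700/0.9000 = 0.5222
Terminal stock prices: S_u = 225, S_d = 90
Terminal payoffs (K − S): max(-96, 0) = 0, max(39, 0) = 39
Node 0 (S = 150): V_0 = 1/1.07·[0.5222·0.0000 + 0.4778·39.0000] = 17.4143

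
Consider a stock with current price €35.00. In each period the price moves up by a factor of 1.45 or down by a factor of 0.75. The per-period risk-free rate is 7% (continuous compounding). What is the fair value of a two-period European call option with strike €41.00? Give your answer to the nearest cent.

€6.01

Risk-neutral probability p = (e^0.07 − 0.75)/(1.45 − 0.75) = 0.3225/0.7000 = 0.4607
Terminal stock prices: S_uu = 73.59, S_ud = 38.06, S_dd = 19.69
Terminal payoffs (S − K): max(32.59, 0) = 32.59, max(-2.938, 0) = 0, max(-21.31, 0) = 0
Node u (S = 50.75): V_u = e^(−0.07)·[0.4607·32.5875 + 0.5393·0.0000] = 13.9989
Node d (S = 26.25): V_d = e^(−0.07)·[0.4607·0.0000 + 0.5393·0.0000] = 0.0000
Node 0 (S = 35): V_0 = e^(−0.07)·[0.4607·13.9989 + 0.5393·0.0000] = 6.0136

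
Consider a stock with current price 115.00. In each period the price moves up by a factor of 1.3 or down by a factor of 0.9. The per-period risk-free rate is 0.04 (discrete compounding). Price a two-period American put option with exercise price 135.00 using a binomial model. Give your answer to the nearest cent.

Risk-neutral probability p = (1 + 0.04 − 0.9)/(1.3 − 0.9) = 0.1400/0.4000 = 0.3500
Terminal stock prices: S_uu = 194.4, S_ud = 134.6, S_dd = 93.15
Terminal payoffs (K − S): max(-59.35, 0) = 0, max(0.45, 0) = 0.45, max(41.85, 0) = 41.85
Node u (S = 149.5): continuation = 1/1.04·[0.3500·0.0000 + 0.6500·0.4500] = 0.2812; exercise value = 0.0000 ≤ continuation, so V_u = 0.2812
Node d (S = 103.5): continuation = 1/1.04·[0.3500·0.4500 + 0.6500·41.8500] = 26.3077; exercise value = 31.5000 > continuation, so V_d = 31.5000 (exercise)
Node 0 (S = 115): continuation = 1/1.04·[0.3500·0.2812 + 0.6500·31.5000] = 19.7822; exercise value = 20.0000 > continuation, so V_0 = 20.0000 (exercise)

20.00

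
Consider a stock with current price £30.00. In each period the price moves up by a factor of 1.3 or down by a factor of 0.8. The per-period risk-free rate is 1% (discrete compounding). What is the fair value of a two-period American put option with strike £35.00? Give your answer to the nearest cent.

Risk-neutral probability p = (1 + 0.01 − 0.8)/(1.3 − 0.8) = 0.2100/0.5000 = 0.4200
Terminal stock prices: S_uu = 50.7, S_ud = 31.2, S_dd = 19.2
Terminal payoffs (K − S): max(-15.7, 0) = 0, max(3.8, 0) = 3.8, max(15.8, 0) = 15.8
Node u (S = 39): continuation = 1/1.01·[0.4200·0.0000 + 0.5800·3.8000] = 2.1822; exercise value = 0.0000 ≤ continuation, so V_u = 2.1822
Node d (S = 24): continuation = 1/1.01·[0.4200·3.8000 + 0.5800·15.8000] = 10.6535; exercise value = 11.0000 > continuation, so V_d = 11.0000 (exercise)
Node 0 (S = 30): continuation = 1/1.01·[0.4200·2.1822 + 0.5800·11.0000] = 7.2243; exercise value = 5.0000 ≤ continuation, so V_0 = 7.2243

£7.22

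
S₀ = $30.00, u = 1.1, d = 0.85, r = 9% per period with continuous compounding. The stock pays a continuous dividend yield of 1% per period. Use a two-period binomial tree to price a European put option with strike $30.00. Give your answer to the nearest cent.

$0.23

Per-period risk-free factor R = e^0.09 = 1.0942; dividend-adjusted growth = e^(0.09−0.01) = 1.0833.
Risk-neutral probability p = (1.0833 − 0.85)/(1.1 − 0.85) = 0.2333/0.2500 = 0.9331
Terminal stock prices: S_uu = 36.3, S_ud = 28.05, S_dd = 21.67
Terminal payoffs (K − S): max(-6.3, 0) = 0, max(1.95, 0) = 1.95, max(8.325, 0) = 8.325
Node u (S = 33): V_u = e^(−0.09)·[0.9331·0.0000 + 0.0669·1.9500] = 0.1191
Node d (S = 25.5): V_d = e^(−0.09)·[0.9331·1.9500 + 0.0669·8.3250] = 2.1717
Node 0 (S = 30): V_0 = e^(−0.09)·[0.9331·0.1191 + 0.0669·2.1717] = 0.2343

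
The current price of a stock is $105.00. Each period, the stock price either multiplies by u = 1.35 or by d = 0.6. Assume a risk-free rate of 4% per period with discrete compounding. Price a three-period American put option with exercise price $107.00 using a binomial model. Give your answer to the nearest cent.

$22.47

Risk-neutral probability p = (1 + 0.04 − 0.6)/(1.35 − 0.6) = 0.4400/0.7500 = 0.5867
Terminal stock prices: S_uuu = 258.3, S_uud = 114.8, S_udd = 51.03, S_ddd = 22.68
Terminal payoffs (K − S): max(-151.3, 0) = 0, max(-7.818, 0) = 0, max(55.97, 0) = 55.97, max(84.32, 0) = 84.32
Node uu (S = 191.4): continuation = 1/1.04·[0.5867·0.0000 + 0.4133·0.0000] = 0.0000; exercise value = 0.0000 ≤ continuation, so V_uu = 0.0000
Node ud (S = 85.05): continuation = 1/1.04·[0.5867·0.0000 + 0.4133·55.9700] = 22.2445; exercise value = 21.9500 ≤ continuation, so V_ud = 22.2445
Node dd (S = 37.8): continuation = 1/1.04·[0.5867·55.9700 + 0.4133·84.3200] = 65.0846; exercise value = 69.2000 > continuation, so V_dd = 69.2000 (exercise)
Node u (S = 141.8): continuation = 1/1.04·[0.5867·0.0000 + 0.4133·22.2445] = 8.8408; exercise value = 0.0000 ≤ continuation, so V_u = 8.8408
Node d (S = 63): continuation = 1/1.04·[0.5867·22.2445 + 0.4133·69.2000] = 40.0507; exercise value = 44.0000 > continuation, so V_d = 44.0000 (exercise)
Node 0 (S = 105): continuation = 1/1.04·[0.5867·8.8408 + 0.4133·44.0000] = 22.4743; exercise value = 2.0000 ≤ continuation, so V_0 = 22.4743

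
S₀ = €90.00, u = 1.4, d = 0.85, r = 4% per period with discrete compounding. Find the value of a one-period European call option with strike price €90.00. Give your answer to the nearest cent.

€11.96

Risk-neutral probability p = (1 + 0.04 − 0.85)/(1.4 − 0.85) = 0.1900/0.5500 = 0.3455
Terminal stock prices: S_u = 126, S_d = 76.5
Terminal payoffs (S − K): max(36, 0) = 36, max(-13.5, 0) = 0
Node 0 (S = 90): V_0 = 1/1.04·[0.3455·36.0000 + 0.6545·0.0000] = 11.9580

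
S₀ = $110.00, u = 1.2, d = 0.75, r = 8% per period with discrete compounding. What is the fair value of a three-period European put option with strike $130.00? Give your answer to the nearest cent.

$12.01

Risk-neutral probability p = (1 + 0.08 − 0.75)/(1.2 − 0.75) = 0.3300/0.4500 = 0.7333
Terminal stock prices: S_uuu = 190.1, S_uud = 118.8, S_udd = 74.25, S_ddd = 46.41
Terminal payoffs (K − S): max(-60.08, 0) = 0, max(11.2, 0) = 11.2, max(55.75, 0) = 55.75, max(83.59, 0) = 83.59
Node uu (S = 158.4): V_uu = 1/1.08·[0.7333·0.0000 + 0.2667·11.2000] = 2.7654
Node ud (S = 99): V_ud = 1/1.08·[0.7333·11.2000 + 0.2667·55.7500] = 21.3704
Node dd (S = 61.88): V_dd = 1/1.08·[0.7333·55.7500 + 0.2667·83.5938] = 58.4954
Node u (S = 132): V_u = 1/1.08·[0.7333·2.7654 + 0.2667·21.3704] = 7.1544
Node d (S = 82.5): V_d = 1/1.08·[0.7333·21.3704 + 0.2667·58.4954] = 28.9540
Node 0 (S = 110): V_0 = 1/1.08·[0.7333·7.1544 + 0.2667·28.9540] = 12.0071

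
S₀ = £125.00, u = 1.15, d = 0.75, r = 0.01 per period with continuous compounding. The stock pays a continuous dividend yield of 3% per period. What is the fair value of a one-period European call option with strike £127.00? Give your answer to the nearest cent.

£9.54

Per-period risk-free factor R = e^0.01 = 1.0101; dividend-adjusted growth = e^(0.01−0.03) = 0.9802.
Risk-neutral probability p = (0.9802 − 0.75)/(1.15 − 0.75) = 0.2302/0.4000 = 0.5755
Terminal stock prices: S_u = 143.8, S_d = 93.75
Terminal payoffs (S − K): max(16.75, 0) = 16.75, max(-33.25, 0) = 0
Node 0 (S = 125): V_0 = e^(−0.01)·[0.5755·16.7500 + 0.4245·0.0000] = 9.5437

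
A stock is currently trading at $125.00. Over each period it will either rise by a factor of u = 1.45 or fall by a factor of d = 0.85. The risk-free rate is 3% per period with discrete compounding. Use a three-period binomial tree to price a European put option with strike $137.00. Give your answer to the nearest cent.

$21.35

Risk-neutral probability p = (1 + 0.03 − 0.85)/(1.45 − 0.85) = 0.1800/0.6000 = 0.3000
Terminal stock prices: S_uuu = 381.1, S_uud = 223.4, S_udd = 131, S_ddd = 76.77
Terminal payoffs (K − S): max(-244.1, 0) = 0, max(-86.39, 0) = 0, max(6.047, 0) = 6.047, max(60.23, 0) = 60.23
Node uu (S = 262.8): V_uu = 1/1.03·[0.3000·0.0000 + 0.7000·0.0000] = 0.0000
Node ud (S = 154.1): V_ud = 1/1.03·[0.3000·0.0000 + 0.7000·6.0469] = 4.1095
Node dd (S = 90.31): V_dd = 1/1.03·[0.3000·6.0469 + 0.7000·60.2344] = 42.6972
Node u (S = 181.2): V_u = 1/1.03·[0.3000·0.0000 + 0.7000·4.1095] = 2.7929
Node d (S = 106.2): V_d = 1/1.03·[0.3000·4.1095 + 0.7000·42.6972] = 30.2145
Node 0 (S = 125): V_0 = 1/1.03·[0.3000·2.7929 + 0.7000·30.2145] = 21.3476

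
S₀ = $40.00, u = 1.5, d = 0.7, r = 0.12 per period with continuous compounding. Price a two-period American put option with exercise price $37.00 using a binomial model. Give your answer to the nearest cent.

$3.72

Risk-neutral probability p = (e^0.12 − 0.7)/(1.5 − 0.7) = 0.4275/0.8000 = 0.5344
Terminal stock prices: S_uu = 90, S_ud = 42, S_dd = 19.6
Terminal payoffs (K − S): max(-53, 0) = 0, max(-5, 0) = 0, max(17.4, 0) = 17.4
Node u (S = 60): continuation = e^(−0.12)·[0.5344·0.0000 + 0.4656·0.0000] = 0.0000; exercise value = 0.0000 ≤ continuation, so V_u = 0.0000
Node d (S = 28): continuation = e^(−0.12)·[0.5344·0.0000 + 0.4656·17.4000] = 7.1858; exercise value = 9.0000 > continuation, so V_d = 9.0000 (exercise)
Node 0 (S = 40): continuation = e^(−0.12)·[0.5344·0.0000 + 0.4656·9.0000] = 3.7168; exercise value = 0.0000 ≤ continuation, so V_0 = 3.7168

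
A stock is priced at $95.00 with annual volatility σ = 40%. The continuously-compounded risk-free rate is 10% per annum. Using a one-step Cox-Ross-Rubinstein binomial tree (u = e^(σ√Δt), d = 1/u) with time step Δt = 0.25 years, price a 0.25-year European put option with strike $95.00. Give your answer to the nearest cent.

$8.18

CRR parameters: u = e^(σ√Δt) = e^(0.4·√0.25) = 1.2214, d = 1/u = 0.8187
Per-period rate: rΔt = 0.1·0.25 = 0.025, so R = e^0.025 = 1.0253
Risk-neutral probability p = (e^0.025 − 0.8187)/(1.2214 − 0.8187) = 0.2066/0.4027 = 0.5130
Terminal stock prices: S_u = 116, S_d = 77.78
Terminal payoffs (K − S): max(-21.03, 0) = 0, max(17.22, 0) = 17.22
Node 0 (S = 95): V_0 = e^(−0.025)·[0.5130·0.0000 + 0.4870·17.2206] = 8.1788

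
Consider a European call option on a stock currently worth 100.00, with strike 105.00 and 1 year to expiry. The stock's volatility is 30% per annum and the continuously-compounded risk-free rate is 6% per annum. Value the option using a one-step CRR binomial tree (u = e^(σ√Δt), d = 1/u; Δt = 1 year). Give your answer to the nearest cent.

14.88

CRR parameters: u = e^(σ√Δt) = e^(0.3·√1) = 1.3499, d = 1/u = 0.7408
Per-period rate: rΔt = 0.06·1 = 0.06, so R = e^0.06 = 1.0618
Risk-neutral probability p = (e^0.06 − 0.7408)/(1.3499 − 0.7408) = 0.3210/0.6090 = 0.5271
Terminal stock prices: S_u = 135, S_d = 74.08
Terminal payoffs (S − K): max(29.99, 0) = 29.99, max(-30.92, 0) = 0
Node 0 (S = 100): V_0 = e^(−0.06)·[0.5271·29.9859 + 0.4729·0.0000] = 14.8848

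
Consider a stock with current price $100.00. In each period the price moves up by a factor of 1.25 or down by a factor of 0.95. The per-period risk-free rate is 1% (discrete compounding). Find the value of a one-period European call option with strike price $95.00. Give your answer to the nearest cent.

$5.94

Risk-neutral probability p = (1 + 0.01 − 0.95)/(1.25 − 0.95) = 0.0600/0.3000 = 0.2000
Terminal stock prices: S_u = 125, S_d = 95
Terminal payoffs (S − K): max(30, 0) = 30, max(0, 0) = 0
Node 0 (S = 100): V_0 = 1/1.01·[0.2000·30.0000 + 0.8000·0.0000] = 5.9406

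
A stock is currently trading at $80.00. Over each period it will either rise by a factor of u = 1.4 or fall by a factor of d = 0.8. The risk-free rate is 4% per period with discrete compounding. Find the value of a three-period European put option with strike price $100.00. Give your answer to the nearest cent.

$22.21

Risk-neutral probability p = (1 + 0.04 − 0.8)/(1.4 − 0.8) = 0.2400/0.6000 = 0.4000
Terminal stock prices: S_uuu = 219.5, S_uud = 125.4, S_udd = 71.68, S_ddd = 40.96
Terminal payoffs (K − S): max(-119.5, 0) = 0, max(-25.44, 0) = 0, max(28.32, 0) = 28.32, max(59.04, 0) = 59.04
Node uu (S = 156.8): V_uu = 1/1.04·[0.4000·0.0000 + 0.6000·0.0000] = 0.0000
Node ud (S = 89.6): V_ud = 1/1.04·[0.4000·0.0000 + 0.6000·28.3200] = 16.3385
Node dd (S = 51.2): V_dd = 1/1.04·[0.4000·28.3200 + 0.6000·59.0400] = 44.9538
Node u (S = 112): V_u = 1/1.04·[0.4000·0.0000 + 0.6000·16.3385] = 9.4260
Node d (S = 64): V_d = 1/1.04·[0.4000·16.3385 + 0.6000·44.9538] = 32.2189
Node 0 (S = 80): V_0 = 1/1.04·[0.4000·9.4260 + 0.6000·32.2189] = 22.2132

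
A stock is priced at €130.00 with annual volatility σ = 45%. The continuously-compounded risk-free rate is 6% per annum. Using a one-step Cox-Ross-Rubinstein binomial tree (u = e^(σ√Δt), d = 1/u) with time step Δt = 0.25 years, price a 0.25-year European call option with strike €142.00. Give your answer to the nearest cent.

CRR parameters: u = e^(σ√Δt) = e^(0.45·√0.25) = 1.2523, d = 1/u = 0.7985
Per-period rate: rΔt = 0.06·0.25 = 0.015, so R = e^0.015 = 1.0151
Risk-neutral probability p = (e^0.015 − 0.7985)/(1.2523 − 0.7985) = 0.2166/0.4538 = 0.4773
Terminal stock prices: S_u = 162.8, S_d = 103.8
Terminal payoffs (S − K): max(20.8, 0) = 20.8, max(-38.19, 0) = 0
Node 0 (S = 130): V_0 = e^(−0.015)·[0.4773·20.8020 + 0.5227·0.0000] = 9.7807

€9.78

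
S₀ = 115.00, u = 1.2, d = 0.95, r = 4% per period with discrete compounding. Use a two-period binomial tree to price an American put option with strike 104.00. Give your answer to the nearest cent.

0.08

Risk-neutral probability p = (1 + 0.04 − 0.95)/(1.2 − 0.95) = 0.0900/0.2500 = 0.3600
Terminal stock prices: S_uu = 165.6, S_ud = 131.1, S_dd = 103.8
Terminal payoffs (K − S): max(-61.6, 0) = 0, max(-27.1, 0) = 0, max(0.2125, 0) = 0.2125
Node u (S = 138): continuation = 1/1.04·[0.3600·0.0000 + 0.6400·0.0000] = 0.0000; exercise value = 0.0000 ≤ continuation, so V_u = 0.0000
Node d (S = 109.2): continuation = 1/1.04·[0.3600·0.0000 + 0.6400·0.2125] = 0.1308; exercise value = 0.0000 ≤ continuation, so V_d = 0.1308
Node 0 (S = 115): continuation = 1/1.04·[0.3600·0.0000 + 0.6400·0.1308] = 0.0805; exercise value = 0.0000 ≤ continuation, so V_0 = 0.0805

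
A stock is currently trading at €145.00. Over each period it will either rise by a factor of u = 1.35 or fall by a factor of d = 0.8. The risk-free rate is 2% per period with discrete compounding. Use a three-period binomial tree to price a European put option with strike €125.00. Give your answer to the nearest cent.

€10.33

Risk-neutral probability p = (1 + 0.02 − 0.8)/(1.35 − 0.8) = 0.2200/0.5500 = 0.4000
Terminal stock prices: S_uuu = 356.8, S_uud = 211.4, S_udd = 125.3, S_ddd = 74.24
Terminal payoffs (K − S): max(-231.8, 0) = 0, max(-86.41, 0) = 0, max(-0.28, 0) = 0, max(50.76, 0) = 50.76
Node uu (S = 264.3): V_uu = 1/1.02·[0.4000·0.0000 + 0.6000·0.0000] = 0.0000
Node ud (S = 156.6): V_ud = 1/1.02·[0.4000·0.0000 + 0.6000·0.0000] = 0.0000
Node dd (S = 92.8): V_dd = 1/1.02·[0.4000·0.0000 + 0.6000·50.7600] = 29.8588
Node u (S = 195.8): V_u = 1/1.02·[0.4000·0.0000 + 0.6000·0.0000] = 0.0000
Node d (S = 116): V_d = 1/1.02·[0.4000·0.0000 + 0.6000·29.8588] = 17.5640
Node 0 (S = 145): V_0 = 1/1.02·[0.4000·0.0000 + 0.6000·17.5640] = 10.3318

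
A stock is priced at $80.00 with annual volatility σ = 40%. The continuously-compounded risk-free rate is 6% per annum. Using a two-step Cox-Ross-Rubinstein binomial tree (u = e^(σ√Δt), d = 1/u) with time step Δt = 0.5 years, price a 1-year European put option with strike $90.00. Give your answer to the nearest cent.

CRR parameters: u = e^(σ√Δt) = e^(0.4·√0.5) = 1.3269, d = 1/u = 0.7536
Per-period rate: rΔt = 0.06·0.5 = 0.03, so R = e^0.03 = 1.0305
Risk-neutral probability p = (e^0.03 − 0.7536)/(1.3269 − 0.7536) = 0.2768/0.5733 = 0.4829
Terminal stock prices: S_uu = 140.9, S_ud = 80, S_dd = 45.44
Terminal payoffs (K − S): max(-50.85, 0) = 0, max(10, 0) = 10, max(44.56, 0) = 44.56
Node u (S = 106.2): V_u = e^(−0.03)·[0.4829·0.0000 + 0.5171·10.0000] = 5.0183
Node d (S = 60.29): V_d = e^(−0.03)·[0.4829·10.0000 + 0.5171·44.5623] = 27.0490
Node 0 (S = 80): V_0 = e^(−0.03)·[0.4829·5.0183 + 0.5171·27.0490] = 15.9258

$15.93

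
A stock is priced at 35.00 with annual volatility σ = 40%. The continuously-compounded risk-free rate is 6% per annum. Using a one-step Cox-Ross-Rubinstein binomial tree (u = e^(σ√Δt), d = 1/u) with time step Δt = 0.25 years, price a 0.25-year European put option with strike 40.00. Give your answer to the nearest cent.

CRR parameters: u = e^(σ√Δt) = e^(0.4·√0.25) = 1.2214, d = 1/u = 0.8187
Per-period rate: rΔt = 0.06·0.25 = 0.015, so R = e^0.015 = 1.0151
Risk-neutral probability p = (e^0.015 − 0.8187)/(1.2214 − 0.8187) = 0.1964/0.4027 = 0.4877
Terminal stock prices: S_u = 42.75, S_d = 28.66
Terminal payoffs (K − S): max(-2.749, 0) = 0, max(11.34, 0) = 11.34
Node 0 (S = 35): V_0 = e^(−0.015)·[0.4877·0.0000 + 0.5123·11.3444] = 5.7252

5.73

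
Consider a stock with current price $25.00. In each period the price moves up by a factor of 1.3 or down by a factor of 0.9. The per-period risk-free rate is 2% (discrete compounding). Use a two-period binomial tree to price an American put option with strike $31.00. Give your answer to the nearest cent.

$6.19

Risk-neutral probability p = (1 + 0.02 − 0.9)/(1.3 − 0.9) = 0.1200/0.4000 = 0.3000
Terminal stock prices: S_uu = 42.25, S_ud = 29.25, S_dd = 20.25
Terminal payoffs (K − S): max(-11.25, 0) = 0, max(1.75, 0) = 1.75, max(10.75, 0) = 10.75
Node u (S = 32.5): continuation = 1/1.02·[0.3000·0.0000 + 0.7000·1.7500] = 1.2010; exercise value = 0.0000 ≤ continuation, so V_u = 1.2010
Node d (S = 22.5): continuation = 1/1.02·[0.3000·1.7500 + 0.7000·10.7500] = 7.8922; exercise value = 8.5000 > continuation, so V_d = 8.5000 (exercise)
Node 0 (S = 25): continuation = 1/1.02·[0.3000·1.2010 + 0.7000·8.5000] = 6.1866; exercise value = 6.0000 ≤ continuation, so V_0 = 6.1866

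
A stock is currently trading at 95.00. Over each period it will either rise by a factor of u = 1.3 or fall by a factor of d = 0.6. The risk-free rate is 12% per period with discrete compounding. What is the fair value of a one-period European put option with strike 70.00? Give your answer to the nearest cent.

Risk-neutral probability p = (1 + 0.12 − 0.6)/(1.3 − 0.6) = 0.5200/0.7000 = 0.7429
Terminal stock prices: S_u = 123.5, S_d = 57
Terminal payoffs (K − S): max(-53.5, 0) = 0, max(13, 0) = 13
Node 0 (S = 95): V_0 = 1/1.12·[0.7429·0.0000 + 0.2571·13.0000] = 2.9847

2.98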